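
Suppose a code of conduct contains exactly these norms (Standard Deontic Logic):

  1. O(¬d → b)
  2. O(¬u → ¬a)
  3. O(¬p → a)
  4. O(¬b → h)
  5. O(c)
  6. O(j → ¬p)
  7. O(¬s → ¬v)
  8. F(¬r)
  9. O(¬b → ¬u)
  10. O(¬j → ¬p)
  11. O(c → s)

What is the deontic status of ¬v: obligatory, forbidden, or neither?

Premise 7 is O(¬s → ¬v), but O(¬s) is not derivable from the premises, so it does not yield O(¬v).
No premise or chain of K-axiom applications forces O(¬v), and none forces O(v). So ¬v is neither obligatory nor forbidden under these norms.

Neither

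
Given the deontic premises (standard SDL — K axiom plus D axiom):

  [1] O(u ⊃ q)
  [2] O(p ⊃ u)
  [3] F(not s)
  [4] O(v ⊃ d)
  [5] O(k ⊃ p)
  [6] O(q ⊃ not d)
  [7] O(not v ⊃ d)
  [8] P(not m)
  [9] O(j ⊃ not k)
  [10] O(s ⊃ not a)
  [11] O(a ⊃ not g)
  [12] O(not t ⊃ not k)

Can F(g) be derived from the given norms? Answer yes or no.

No

Premise 11 is O(a ⊃ not g), but O(a) is not derivable from the premises, so it does not yield O(not g).
No other premise forces O(not g). An ideal world satisfying every premise can still have g true, so F(g) is not derivable.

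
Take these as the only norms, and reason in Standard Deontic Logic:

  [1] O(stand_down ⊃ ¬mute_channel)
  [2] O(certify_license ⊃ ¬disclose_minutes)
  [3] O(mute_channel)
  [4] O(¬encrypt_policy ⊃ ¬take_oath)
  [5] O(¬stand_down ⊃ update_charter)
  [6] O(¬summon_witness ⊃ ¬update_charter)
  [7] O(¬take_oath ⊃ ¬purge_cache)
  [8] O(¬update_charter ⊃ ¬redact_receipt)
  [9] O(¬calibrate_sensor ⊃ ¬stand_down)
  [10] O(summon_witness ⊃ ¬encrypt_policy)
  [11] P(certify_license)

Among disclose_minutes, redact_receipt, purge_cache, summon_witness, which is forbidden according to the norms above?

Premise 3 states O(mute_channel) outright.
Premise 1 is O(stand_down ⊃ ¬mute_channel); contrapositively O(mute_channel ⊃ ¬stand_down). Since O(mute_channel) holds, K gives O(¬stand_down).
Premise 5 is O(¬stand_down ⊃ update_charter); since O(¬stand_down), deontic closure gives O(update_charter).
Premise 6 is O(¬summon_witness ⊃ ¬update_charter); contrapositively O(update_charter ⊃ summon_witness). Since O(update_charter) holds, K gives O(summon_witness).
Premise 10 is O(summon_witness ⊃ ¬encrypt_policy); since O(summon_witness), deontic closure gives O(¬encrypt_policy).
With premise 4, O(¬encrypt_policy ⊃ ¬take_oath), the K-axiom yields O(¬take_oath).
With premise 7, O(¬take_oath ⊃ ¬purge_cache), the K-axiom yields O(¬purge_cache).
So O(¬purge_cache) holds, i.e. purge_cache is forbidden. None of the other listed options is forbidden under the premises.

purge_cache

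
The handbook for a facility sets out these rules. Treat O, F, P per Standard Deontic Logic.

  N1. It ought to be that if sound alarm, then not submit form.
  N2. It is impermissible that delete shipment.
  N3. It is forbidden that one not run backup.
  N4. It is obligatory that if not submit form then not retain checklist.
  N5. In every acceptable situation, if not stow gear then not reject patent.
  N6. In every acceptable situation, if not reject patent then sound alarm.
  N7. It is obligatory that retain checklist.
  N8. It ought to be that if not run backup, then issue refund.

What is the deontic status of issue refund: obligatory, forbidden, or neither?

Neither

Premise 8 is O(¬run_backup → issue_refund), but O(¬run_backup) is not derivable from the premises, so it does not yield O(issue_refund).
No premise or chain of K-axiom applications forces O(issue_refund), and none forces O(¬issue_refund). So issue_refund is neither obligatory nor forbidden under these norms.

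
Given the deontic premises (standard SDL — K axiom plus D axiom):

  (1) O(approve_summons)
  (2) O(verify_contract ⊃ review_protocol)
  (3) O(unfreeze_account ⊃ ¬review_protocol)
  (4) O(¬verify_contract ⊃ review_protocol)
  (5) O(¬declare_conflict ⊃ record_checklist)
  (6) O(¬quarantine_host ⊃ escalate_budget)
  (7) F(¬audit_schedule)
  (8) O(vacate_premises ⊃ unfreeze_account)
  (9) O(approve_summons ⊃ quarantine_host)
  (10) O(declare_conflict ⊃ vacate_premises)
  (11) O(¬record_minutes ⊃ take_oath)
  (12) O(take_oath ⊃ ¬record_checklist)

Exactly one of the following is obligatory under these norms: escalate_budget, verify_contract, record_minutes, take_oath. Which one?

record_minutes

By case analysis on ¬verify_contract: premise 4 gives O(¬verify_contract ⊃ review_protocol) and premise 2 gives O(verify_contract ⊃ review_protocol), so O(review_protocol) either way.
The contrapositive of premise 3 (O(unfreeze_account ⊃ ¬review_protocol)) is O(review_protocol ⊃ ¬unfreeze_account), and O(review_protocol) is already established, so O(¬unfreeze_account).
Premise 8 is O(vacate_premises ⊃ unfreeze_account); contrapositively O(¬unfreeze_account ⊃ ¬vacate_premises). Since O(¬unfreeze_account) holds, K gives O(¬vacate_premises).
Premise 10, O(declare_conflict ⊃ vacate_premises), contraposes to O(¬vacate_premises ⊃ ¬declare_conflict); with O(¬vacate_premises) we get O(¬declare_conflict).
Premise 5 is O(¬declare_conflict ⊃ record_checklist); since O(¬declare_conflict), deontic closure gives O(record_checklist).
Premise 12, O(take_oath ⊃ ¬record_checklist), contraposes to O(record_checklist ⊃ ¬take_oath); with O(record_checklist) we get O(¬take_oath).
Premise 11, O(¬record_minutes ⊃ take_oath), contraposes to O(¬take_oath ⊃ record_minutes); with O(¬take_oath) we get O(record_minutes).
So O(record_minutes) holds — record_minutes is obligatory. None of the other listed options is made obligatory by any chain of premises.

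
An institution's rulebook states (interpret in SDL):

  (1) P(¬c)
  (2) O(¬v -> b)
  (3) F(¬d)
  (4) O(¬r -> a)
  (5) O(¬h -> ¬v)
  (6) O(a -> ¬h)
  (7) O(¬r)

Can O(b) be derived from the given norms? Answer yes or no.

Yes

Premise 7 states O(¬r) outright.
From O(¬r) and premise 4, O(¬r -> a), we obtain O(a).
From O(a) and premise 6, O(a -> ¬h), we obtain O(¬h).
Premise 5 is O(¬h -> ¬v); since O(¬h), deontic closure gives O(¬v).
Applying K to premise 2 (O(¬v -> b)) and O(¬v) yields O(b).
Premises 1, 3 do not contribute to this derivation.
So O(b) follows.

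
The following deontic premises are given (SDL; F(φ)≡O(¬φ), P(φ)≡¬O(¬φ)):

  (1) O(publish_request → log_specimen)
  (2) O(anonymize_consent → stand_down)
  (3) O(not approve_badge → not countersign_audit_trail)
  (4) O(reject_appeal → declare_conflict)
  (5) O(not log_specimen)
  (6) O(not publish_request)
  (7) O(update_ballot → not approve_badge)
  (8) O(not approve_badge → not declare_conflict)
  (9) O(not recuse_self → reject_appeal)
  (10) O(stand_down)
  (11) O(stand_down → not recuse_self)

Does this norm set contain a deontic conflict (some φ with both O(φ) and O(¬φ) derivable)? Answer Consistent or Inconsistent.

Premise 1 is O(publish_request → log_specimen), but O(publish_request) is not derivable from the premises, so it does not yield O(log_specimen).
So O(log_specimen) is not derivable, and the apparent clash with O(not log_specimen) does not arise.
A world satisfying every obligation exists (e.g. anonymize_consent=false, approve_badge=true, countersign_audit_trail=false, declare_conflict=true, log_specimen=false, publish_request=false, recuse_self=false, reject_appeal=true, stand_down=true, update_ballot=false); no atom is both obligatory and forbidden, so the set is consistent.

Consistent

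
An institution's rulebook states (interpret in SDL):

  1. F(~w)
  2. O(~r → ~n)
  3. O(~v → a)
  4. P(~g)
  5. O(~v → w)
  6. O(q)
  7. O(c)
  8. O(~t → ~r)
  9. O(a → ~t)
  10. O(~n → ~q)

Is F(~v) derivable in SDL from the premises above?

Yes

From premise 6 we have O(q).
The contrapositive of premise 10 (O(~n → ~q)) is O(q → n), and O(q) is already established, so O(n).
The contrapositive of premise 2 (O(~r → ~n)) is O(n → r), and O(n) is already established, so O(r).
Premise 8 is O(~t → ~r); contrapositively O(r → t). Since O(r) holds, K gives O(t).
The contrapositive of premise 9 (O(a → ~t)) is O(t → ~a), and O(t) is already established, so O(~a).
The contrapositive of premise 3 (O(~v → a)) is O(~a → v), and O(~a) is already established, so O(v).
Premises 1, 4, 5, 7 do not contribute to this derivation.
So O(v) holds, i.e. F(~v). The claim follows.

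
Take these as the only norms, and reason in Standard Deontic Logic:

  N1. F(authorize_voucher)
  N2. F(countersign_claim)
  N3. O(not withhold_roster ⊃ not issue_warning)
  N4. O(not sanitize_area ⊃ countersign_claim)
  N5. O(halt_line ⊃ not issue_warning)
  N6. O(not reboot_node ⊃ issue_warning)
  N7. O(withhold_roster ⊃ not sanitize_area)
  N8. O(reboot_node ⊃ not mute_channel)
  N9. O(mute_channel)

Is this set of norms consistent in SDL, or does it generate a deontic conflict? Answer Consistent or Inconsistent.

Premise 2 is F(countersign_claim), i.e. O(not countersign_claim).
The contrapositive of premise 4 (O(not sanitize_area ⊃ countersign_claim)) is O(not countersign_claim ⊃ sanitize_area), and O(not countersign_claim) is already established, so O(sanitize_area).
The contrapositive of premise 7 (O(withhold_roster ⊃ not sanitize_area)) is O(sanitize_area ⊃ not withhold_roster), and O(sanitize_area) is already established, so O(not withhold_roster).
Premise 3 is O(not withhold_roster ⊃ not issue_warning); since O(not withhold_roster), deontic closure gives O(not issue_warning).
Premise 6, O(not reboot_node ⊃ issue_warning), contraposes to O(not issue_warning ⊃ reboot_node); with O(not issue_warning) we get O(reboot_node).
Applying K to premise 8 (O(reboot_node ⊃ not mute_channel)) and O(reboot_node) yields O(not mute_channel).
But premise 9 directly asserts O(mute_channel).
We now have both O(not mute_channel) and O(mute_channel) — mute_channel is simultaneously obligatory and forbidden, violating the D-axiom.

Inconsistent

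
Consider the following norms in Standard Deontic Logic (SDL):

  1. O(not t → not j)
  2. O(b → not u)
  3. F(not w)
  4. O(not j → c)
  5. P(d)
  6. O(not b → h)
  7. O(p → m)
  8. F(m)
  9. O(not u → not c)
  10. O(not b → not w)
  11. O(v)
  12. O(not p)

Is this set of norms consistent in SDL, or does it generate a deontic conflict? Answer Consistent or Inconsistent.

Consistent

Premise 7 is O(p → m), but O(p) is not derivable from the premises, so it does not yield O(m).
So O(m) is not derivable, and the apparent clash with O(not m) does not arise.
A world satisfying every obligation exists (e.g. b=true, c=false, d=false, h=false, j=true, m=false, p=false, t=true, u=false, v=true, w=true); no atom is both obligatory and forbidden, so the set is consistent.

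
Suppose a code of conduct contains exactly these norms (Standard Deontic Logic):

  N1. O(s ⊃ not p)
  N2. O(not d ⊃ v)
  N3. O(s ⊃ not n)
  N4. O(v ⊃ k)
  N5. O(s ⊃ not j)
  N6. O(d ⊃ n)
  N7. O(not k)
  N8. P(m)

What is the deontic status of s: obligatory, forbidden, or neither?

From premise 7 we have O(not k).
Premise 4 is O(v ⊃ k); contrapositively O(not k ⊃ not v). Since O(not k) holds, K gives O(not v).
Premise 2 is O(not d ⊃ v); contrapositively O(not v ⊃ d). Since O(not v) holds, K gives O(d).
Applying K to premise 6 (O(d ⊃ n)) and O(d) yields O(n).
Premise 3, O(s ⊃ not n), contraposes to O(n ⊃ not s); with O(n) we get O(not s).
Premises 1, 5, 8 do not contribute to this derivation.
Thus O(not s), which is F(s): s is forbidden.

Forbidden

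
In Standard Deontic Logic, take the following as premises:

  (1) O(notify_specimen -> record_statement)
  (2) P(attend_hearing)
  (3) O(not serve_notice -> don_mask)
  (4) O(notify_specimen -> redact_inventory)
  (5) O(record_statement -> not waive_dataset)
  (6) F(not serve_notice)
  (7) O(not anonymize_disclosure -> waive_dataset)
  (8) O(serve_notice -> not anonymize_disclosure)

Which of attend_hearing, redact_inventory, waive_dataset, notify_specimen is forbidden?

F(not serve_notice) at premise 6 means O(serve_notice).
Premise 8 is O(serve_notice -> not anonymize_disclosure); since O(serve_notice), deontic closure gives O(not anonymize_disclosure).
Premise 7 is O(not anonymize_disclosure -> waive_dataset); since O(not anonymize_disclosure), deontic closure gives O(waive_dataset).
Premise 5, O(record_statement -> not waive_dataset), contraposes to O(waive_dataset -> not record_statement); with O(waive_dataset) we get O(not record_statement).
The contrapositive of premise 1 (O(notify_specimen -> record_statement)) is O(not record_statement -> not notify_specimen), and O(not record_statement) is already established, so O(not notify_specimen).
So O(not notify_specimen) holds, i.e. notify_specimen is forbidden. None of the other listed options is forbidden under the premises.

notify_specimen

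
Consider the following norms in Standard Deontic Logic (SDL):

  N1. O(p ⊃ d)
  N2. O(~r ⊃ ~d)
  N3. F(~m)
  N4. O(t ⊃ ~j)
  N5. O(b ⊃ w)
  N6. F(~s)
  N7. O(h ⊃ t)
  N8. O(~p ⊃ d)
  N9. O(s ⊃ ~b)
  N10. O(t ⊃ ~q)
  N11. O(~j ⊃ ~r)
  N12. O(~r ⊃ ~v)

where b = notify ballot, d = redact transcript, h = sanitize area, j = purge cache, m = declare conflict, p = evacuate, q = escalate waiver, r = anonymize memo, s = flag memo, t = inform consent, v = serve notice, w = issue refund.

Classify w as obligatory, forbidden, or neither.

Premise 5 is O(b ⊃ w), but O(b) is not derivable from the premises, so it does not yield O(w).
No premise or chain of K-axiom applications forces O(w), and none forces O(~w). So w is neither obligatory nor forbidden under these norms.

Neither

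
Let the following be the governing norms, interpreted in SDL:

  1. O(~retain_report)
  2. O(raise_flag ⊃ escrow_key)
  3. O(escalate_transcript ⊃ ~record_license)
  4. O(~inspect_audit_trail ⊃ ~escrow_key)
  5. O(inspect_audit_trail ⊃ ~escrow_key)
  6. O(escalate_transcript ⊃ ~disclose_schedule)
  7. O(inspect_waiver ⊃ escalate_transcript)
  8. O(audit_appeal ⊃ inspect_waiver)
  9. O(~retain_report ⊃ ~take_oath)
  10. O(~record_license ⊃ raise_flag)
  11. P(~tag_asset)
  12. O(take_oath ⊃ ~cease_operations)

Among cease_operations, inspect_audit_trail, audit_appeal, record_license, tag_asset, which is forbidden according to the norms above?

audit_appeal

Premises 4 and 5 cover both cases: O(~inspect_audit_trail ⊃ ~escrow_key) and O(inspect_audit_trail ⊃ ~escrow_key). Since ~inspect_audit_trail ∨ inspect_audit_trail is a tautology, O(~escrow_key) follows.
Premise 2 is O(raise_flag ⊃ escrow_key); contrapositively O(~escrow_key ⊃ ~raise_flag). Since O(~escrow_key) holds, K gives O(~raise_flag).
The contrapositive of premise 10 (O(~record_license ⊃ raise_flag)) is O(~raise_flag ⊃ record_license), and O(~raise_flag) is already established, so O(record_license).
Premise 3, O(escalate_transcript ⊃ ~record_license), contraposes to O(record_license ⊃ ~escalate_transcript); with O(record_license) we get O(~escalate_transcript).
Premise 7, O(inspect_waiver ⊃ escalate_transcript), contraposes to O(~escalate_transcript ⊃ ~inspect_waiver); with O(~escalate_transcript) we get O(~inspect_waiver).
The contrapositive of premise 8 (O(audit_appeal ⊃ inspect_waiver)) is O(~inspect_waiver ⊃ ~audit_appeal), and O(~inspect_waiver) is already established, so O(~audit_appeal).
So O(~audit_appeal) holds, i.e. audit_appeal is forbidden. None of the other listed options is forbidden under the premises.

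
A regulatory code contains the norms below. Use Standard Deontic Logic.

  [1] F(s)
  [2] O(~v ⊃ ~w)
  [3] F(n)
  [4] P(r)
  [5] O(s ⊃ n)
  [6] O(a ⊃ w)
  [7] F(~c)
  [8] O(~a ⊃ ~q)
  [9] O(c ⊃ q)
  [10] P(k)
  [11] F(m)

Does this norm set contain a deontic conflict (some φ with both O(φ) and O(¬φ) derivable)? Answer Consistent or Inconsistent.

Premise 5 is O(s ⊃ n), but O(s) is not derivable from the premises, so it does not yield O(n).
So O(n) is not derivable, and the apparent clash with O(~n) does not arise.
A world satisfying every obligation exists (e.g. a=true, c=true, k=false, m=false, n=false, q=true, r=false, s=false, v=true, w=true); no atom is both obligatory and forbidden, so the set is consistent.

Consistent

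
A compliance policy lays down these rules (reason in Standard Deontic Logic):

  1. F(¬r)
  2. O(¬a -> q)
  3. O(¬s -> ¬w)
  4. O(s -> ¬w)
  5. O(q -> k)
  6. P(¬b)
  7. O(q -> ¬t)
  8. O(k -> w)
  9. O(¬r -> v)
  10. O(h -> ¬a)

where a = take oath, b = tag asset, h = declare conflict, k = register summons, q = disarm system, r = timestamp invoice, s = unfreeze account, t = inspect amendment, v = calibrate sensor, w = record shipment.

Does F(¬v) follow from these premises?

No

Premise 9 is O(¬r -> v), but O(¬r) is not derivable from the premises, so it does not yield O(v).
No other premise forces O(v). An ideal world satisfying every premise can still have ¬v true, so F(¬v) is not derivable.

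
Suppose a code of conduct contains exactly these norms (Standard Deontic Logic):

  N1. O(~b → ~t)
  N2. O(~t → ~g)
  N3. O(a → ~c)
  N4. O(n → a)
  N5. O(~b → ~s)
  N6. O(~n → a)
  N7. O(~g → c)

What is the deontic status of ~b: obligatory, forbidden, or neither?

Forbidden

By case analysis on n: premise 4 gives O(n → a) and premise 6 gives O(~n → a), so O(a) either way.
Applying K to premise 3 (O(a → ~c)) and O(a) yields O(~c).
Premise 7 is O(~g → c); contrapositively O(~c → g). Since O(~c) holds, K gives O(g).
The contrapositive of premise 2 (O(~t → ~g)) is O(g → t), and O(g) is already established, so O(t).
Premise 1, O(~b → ~t), contraposes to O(t → b); with O(t) we get O(b).
Premise 5 does not contribute to this derivation.
Thus O(b), which is F(~b): ~b is forbidden.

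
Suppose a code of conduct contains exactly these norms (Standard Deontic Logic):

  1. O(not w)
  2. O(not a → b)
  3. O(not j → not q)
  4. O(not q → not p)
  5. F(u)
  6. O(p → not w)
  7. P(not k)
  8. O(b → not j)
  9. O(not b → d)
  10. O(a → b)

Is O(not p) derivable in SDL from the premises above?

Premises 10 and 2 cover both cases: O(a → b) and O(not a → b). Since a ∨ not a is a tautology, O(b) follows.
With premise 8, O(b → not j), the K-axiom yields O(not j).
From O(not j) and premise 3, O(not j → not q), we obtain O(not q).
Applying K to premise 4 (O(not q → not p)) and O(not q) yields O(not p).
Premises 1, 5, 6, 7, 9 do not contribute to this derivation.
So O(not p) follows.

Yes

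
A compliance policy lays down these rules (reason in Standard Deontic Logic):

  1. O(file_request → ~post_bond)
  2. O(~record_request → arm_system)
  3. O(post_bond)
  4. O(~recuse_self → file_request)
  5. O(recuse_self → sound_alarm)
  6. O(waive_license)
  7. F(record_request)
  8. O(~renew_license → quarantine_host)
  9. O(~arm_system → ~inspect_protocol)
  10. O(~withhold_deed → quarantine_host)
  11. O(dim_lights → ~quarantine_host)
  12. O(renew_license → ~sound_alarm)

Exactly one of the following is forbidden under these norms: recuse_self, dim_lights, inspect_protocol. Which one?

Premise 3 gives O(post_bond).
Premise 1, O(file_request → ~post_bond), contraposes to O(post_bond → ~file_request); with O(post_bond) we get O(~file_request).
Premise 4 is O(~recuse_self → file_request); contrapositively O(~file_request → recuse_self). Since O(~file_request) holds, K gives O(recuse_self).
From O(recuse_self) and premise 5, O(recuse_self → sound_alarm), we obtain O(sound_alarm).
Premise 12, O(renew_license → ~sound_alarm), contraposes to O(sound_alarm → ~renew_license); with O(sound_alarm) we get O(~renew_license).
Premise 8 is O(~renew_license → quarantine_host); since O(~renew_license), deontic closure gives O(quarantine_host).
Premise 11 is O(dim_lights → ~quarantine_host); contrapositively O(quarantine_host → ~dim_lights). Since O(quarantine_host) holds, K gives O(~dim_lights).
So O(~dim_lights) holds, i.e. dim_lights is forbidden. None of the other listed options is forbidden under the premises.

dim_lights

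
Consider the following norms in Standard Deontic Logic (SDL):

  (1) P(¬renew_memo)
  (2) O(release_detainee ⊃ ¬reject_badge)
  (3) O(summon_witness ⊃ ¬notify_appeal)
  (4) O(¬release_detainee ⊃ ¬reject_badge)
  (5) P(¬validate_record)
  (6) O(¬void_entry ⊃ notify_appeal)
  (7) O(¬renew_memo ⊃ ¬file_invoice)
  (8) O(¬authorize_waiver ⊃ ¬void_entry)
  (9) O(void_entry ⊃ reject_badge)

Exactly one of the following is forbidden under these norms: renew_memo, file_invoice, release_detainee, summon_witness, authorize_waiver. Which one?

summon_witness

Premises 2 and 4 cover both cases: O(release_detainee ⊃ ¬reject_badge) and O(¬release_detainee ⊃ ¬reject_badge). Since release_detainee ∨ ¬release_detainee is a tautology, O(¬reject_badge) follows.
Premise 9, O(void_entry ⊃ reject_badge), contraposes to O(¬reject_badge ⊃ ¬void_entry); with O(¬reject_badge) we get O(¬void_entry).
Premise 6 is O(¬void_entry ⊃ notify_appeal); since O(¬void_entry), deontic closure gives O(notify_appeal).
The contrapositive of premise 3 (O(summon_witness ⊃ ¬notify_appeal)) is O(notify_appeal ⊃ ¬summon_witness), and O(notify_appeal) is already established, so O(¬summon_witness).
So O(¬summon_witness) holds, i.e. summon_witness is forbidden. None of the other listed options is forbidden under the premises.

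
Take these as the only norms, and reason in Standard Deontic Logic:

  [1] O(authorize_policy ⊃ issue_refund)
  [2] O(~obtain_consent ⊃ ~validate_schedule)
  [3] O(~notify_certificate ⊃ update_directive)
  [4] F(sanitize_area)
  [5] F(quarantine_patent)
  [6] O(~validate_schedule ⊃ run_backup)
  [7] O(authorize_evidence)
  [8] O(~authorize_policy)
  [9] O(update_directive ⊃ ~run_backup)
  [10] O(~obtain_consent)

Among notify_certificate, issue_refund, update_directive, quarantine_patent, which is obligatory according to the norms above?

notify_certificate

From premise 10 we have O(~obtain_consent).
With premise 2, O(~obtain_consent ⊃ ~validate_schedule), the K-axiom yields O(~validate_schedule).
With premise 6, O(~validate_schedule ⊃ run_backup), the K-axiom yields O(run_backup).
Premise 9, O(update_directive ⊃ ~run_backup), contraposes to O(run_backup ⊃ ~update_directive); with O(run_backup) we get O(~update_directive).
Premise 3 is O(~notify_certificate ⊃ update_directive); contrapositively O(~update_directive ⊃ notify_certificate). Since O(~update_directive) holds, K gives O(notify_certificate).
So O(notify_certificate) holds — notify_certificate is obligatory. None of the other listed options is made obligatory by any chain of premises.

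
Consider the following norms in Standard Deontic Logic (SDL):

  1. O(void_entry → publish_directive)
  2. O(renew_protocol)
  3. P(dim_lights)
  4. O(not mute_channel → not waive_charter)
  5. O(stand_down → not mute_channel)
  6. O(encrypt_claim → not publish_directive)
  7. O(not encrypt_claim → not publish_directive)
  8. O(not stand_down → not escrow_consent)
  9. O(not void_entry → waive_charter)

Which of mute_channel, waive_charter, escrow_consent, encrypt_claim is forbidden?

escrow_consent

Premises 6 and 7 cover both cases: O(encrypt_claim → not publish_directive) and O(not encrypt_claim → not publish_directive). Since encrypt_claim ∨ not encrypt_claim is a tautology, O(not publish_directive) follows.
The contrapositive of premise 1 (O(void_entry → publish_directive)) is O(not publish_directive → not void_entry), and O(not publish_directive) is already established, so O(not void_entry).
Premise 9 is O(not void_entry → waive_charter); since O(not void_entry), deontic closure gives O(waive_charter).
Premise 4, O(not mute_channel → not waive_charter), contraposes to O(waive_charter → mute_channel); with O(waive_charter) we get O(mute_channel).
Premise 5 is O(stand_down → not mute_channel); contrapositively O(mute_channel → not stand_down). Since O(mute_channel) holds, K gives O(not stand_down).
From O(not stand_down) and premise 8, O(not stand_down → not escrow_consent), we obtain O(not escrow_consent).
So O(not escrow_consent) holds, i.e. escrow_consent is forbidden. None of the other listed options is forbidden under the premises.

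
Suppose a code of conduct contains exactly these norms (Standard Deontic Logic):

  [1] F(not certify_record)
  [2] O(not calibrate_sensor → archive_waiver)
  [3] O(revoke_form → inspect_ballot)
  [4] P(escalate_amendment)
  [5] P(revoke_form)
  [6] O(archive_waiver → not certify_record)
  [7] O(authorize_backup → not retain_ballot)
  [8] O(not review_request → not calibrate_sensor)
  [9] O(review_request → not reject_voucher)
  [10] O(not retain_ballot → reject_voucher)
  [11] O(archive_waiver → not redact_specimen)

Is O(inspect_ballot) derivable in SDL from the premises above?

No

Premise 3 is O(revoke_form → inspect_ballot), but O(revoke_form) is not derivable from the premises (the permission P(revoke_form) asserts only not O(not revoke_form), not O(revoke_form)), so it does not yield O(inspect_ballot).
No other premise forces O(inspect_ballot). An ideal world satisfying every premise can still have inspect_ballot false, so O(inspect_ballot) is not derivable.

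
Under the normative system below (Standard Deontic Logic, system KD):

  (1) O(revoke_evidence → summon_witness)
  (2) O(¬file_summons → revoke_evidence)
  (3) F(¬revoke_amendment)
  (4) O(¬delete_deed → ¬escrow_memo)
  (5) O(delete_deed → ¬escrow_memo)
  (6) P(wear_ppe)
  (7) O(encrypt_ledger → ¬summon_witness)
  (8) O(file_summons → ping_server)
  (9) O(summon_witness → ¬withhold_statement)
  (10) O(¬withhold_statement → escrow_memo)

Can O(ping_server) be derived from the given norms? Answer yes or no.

Premises 5 and 4 cover both cases: O(delete_deed → ¬escrow_memo) and O(¬delete_deed → ¬escrow_memo). Since delete_deed ∨ ¬delete_deed is a tautology, O(¬escrow_memo) follows.
The contrapositive of premise 10 (O(¬withhold_statement → escrow_memo)) is O(¬escrow_memo → withhold_statement), and O(¬escrow_memo) is already established, so O(withhold_statement).
Premise 9 is O(summon_witness → ¬withhold_statement); contrapositively O(withhold_statement → ¬summon_witness). Since O(withhold_statement) holds, K gives O(¬summon_witness).
Premise 1, O(revoke_evidence → summon_witness), contraposes to O(¬summon_witness → ¬revoke_evidence); with O(¬summon_witness) we get O(¬revoke_evidence).
Premise 2, O(¬file_summons → revoke_evidence), contraposes to O(¬revoke_evidence → file_summons); with O(¬revoke_evidence) we get O(file_summons).
Premise 8 is O(file_summons → ping_server); since O(file_summons), deontic closure gives O(ping_server).
Premises 3, 6, 7 do not contribute to this derivation.
So O(ping_server) follows.

Yes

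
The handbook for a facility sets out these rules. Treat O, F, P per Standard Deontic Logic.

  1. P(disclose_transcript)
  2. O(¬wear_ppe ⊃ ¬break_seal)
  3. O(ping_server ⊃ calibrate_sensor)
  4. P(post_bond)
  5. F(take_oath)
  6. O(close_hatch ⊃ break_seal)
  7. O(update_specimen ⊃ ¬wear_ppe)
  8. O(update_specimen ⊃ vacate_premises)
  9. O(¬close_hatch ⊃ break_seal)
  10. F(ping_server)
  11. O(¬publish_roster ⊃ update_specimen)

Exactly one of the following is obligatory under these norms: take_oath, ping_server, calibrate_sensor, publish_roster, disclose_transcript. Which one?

Premises 9 and 6 cover both cases: O(¬close_hatch ⊃ break_seal) and O(close_hatch ⊃ break_seal). Since ¬close_hatch ∨ close_hatch is a tautology, O(break_seal) follows.
Premise 2, O(¬wear_ppe ⊃ ¬break_seal), contraposes to O(break_seal ⊃ wear_ppe); with O(break_seal) we get O(wear_ppe).
Premise 7 is O(update_specimen ⊃ ¬wear_ppe); contrapositively O(wear_ppe ⊃ ¬update_specimen). Since O(wear_ppe) holds, K gives O(¬update_specimen).
Premise 11, O(¬publish_roster ⊃ update_specimen), contraposes to O(¬update_specimen ⊃ publish_roster); with O(¬update_specimen) we get O(publish_roster).
So O(publish_roster) holds — publish_roster is obligatory. None of the other listed options is made obligatory by any chain of premises.

publish_roster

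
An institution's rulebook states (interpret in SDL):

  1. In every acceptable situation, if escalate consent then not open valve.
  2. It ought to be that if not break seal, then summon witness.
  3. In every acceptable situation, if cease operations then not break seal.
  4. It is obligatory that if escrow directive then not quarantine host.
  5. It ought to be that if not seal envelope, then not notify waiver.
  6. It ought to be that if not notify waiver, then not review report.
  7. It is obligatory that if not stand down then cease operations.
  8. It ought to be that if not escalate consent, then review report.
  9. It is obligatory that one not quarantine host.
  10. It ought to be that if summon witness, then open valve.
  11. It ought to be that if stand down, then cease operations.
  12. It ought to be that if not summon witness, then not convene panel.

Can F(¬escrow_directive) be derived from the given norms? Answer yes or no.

No

Premise 4 is O(escrow_directive → ¬quarantine_host); even if O(¬quarantine_host) held, inferring O(escrow_directive) would be affirming the consequent — invalid.
No other premise forces O(escrow_directive). An ideal world satisfying every premise can still have ¬escrow_directive true, so F(¬escrow_directive) is not derivable.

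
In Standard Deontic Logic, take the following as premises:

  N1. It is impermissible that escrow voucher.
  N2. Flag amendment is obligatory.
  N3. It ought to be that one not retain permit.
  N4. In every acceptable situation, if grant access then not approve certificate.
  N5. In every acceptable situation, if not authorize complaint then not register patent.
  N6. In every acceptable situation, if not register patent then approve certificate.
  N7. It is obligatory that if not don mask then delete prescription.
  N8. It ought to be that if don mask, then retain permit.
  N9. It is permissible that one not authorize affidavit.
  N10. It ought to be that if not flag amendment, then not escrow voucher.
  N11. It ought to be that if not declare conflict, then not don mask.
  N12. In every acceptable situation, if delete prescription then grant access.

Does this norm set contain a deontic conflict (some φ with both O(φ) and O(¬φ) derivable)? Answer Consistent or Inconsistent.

Premise 10 is O(¬flag_amendment → ¬escrow_voucher); even if O(¬escrow_voucher) held, inferring O(¬flag_amendment) would be affirming the consequent — invalid.
So O(¬flag_amendment) is not derivable, and the apparent clash with O(flag_amendment) does not arise.
A world satisfying every obligation exists (e.g. approve_certificate=false, authorize_affidavit=false, authorize_complaint=true, declare_conflict=false, delete_prescription=true, don_mask=false, escrow_voucher=false, flag_amendment=true, grant_access=true, register_patent=true, retain_permit=false); no atom is both obligatory and forbidden, so the set is consistent.

Consistent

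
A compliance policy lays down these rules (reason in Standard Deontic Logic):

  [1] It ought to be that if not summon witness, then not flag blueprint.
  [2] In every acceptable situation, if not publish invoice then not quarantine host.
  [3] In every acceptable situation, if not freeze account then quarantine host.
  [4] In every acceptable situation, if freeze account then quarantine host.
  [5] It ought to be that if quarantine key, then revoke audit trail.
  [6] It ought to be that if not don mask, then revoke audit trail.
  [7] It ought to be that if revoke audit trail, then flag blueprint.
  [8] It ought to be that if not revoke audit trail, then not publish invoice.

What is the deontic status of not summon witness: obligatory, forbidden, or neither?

Forbidden

By case analysis on ¬freeze_account: premise 3 gives O(¬freeze_account → quarantine_host) and premise 4 gives O(freeze_account → quarantine_host), so O(quarantine_host) either way.
Premise 2, O(¬publish_invoice → ¬quarantine_host), contraposes to O(quarantine_host → publish_invoice); with O(quarantine_host) we get O(publish_invoice).
Premise 8, O(¬revoke_audit_trail → ¬publish_invoice), contraposes to O(publish_invoice → revoke_audit_trail); with O(publish_invoice) we get O(revoke_audit_trail).
Premise 7 is O(revoke_audit_trail → flag_blueprint); since O(revoke_audit_trail), deontic closure gives O(flag_blueprint).
Premise 1, O(¬summon_witness → ¬flag_blueprint), contraposes to O(flag_blueprint → summon_witness); with O(flag_blueprint) we get O(summon_witness).
Premises 5, 6 do not contribute to this derivation.
Thus O(summon_witness), which is F(¬summon_witness): ¬summon_witness is forbidden.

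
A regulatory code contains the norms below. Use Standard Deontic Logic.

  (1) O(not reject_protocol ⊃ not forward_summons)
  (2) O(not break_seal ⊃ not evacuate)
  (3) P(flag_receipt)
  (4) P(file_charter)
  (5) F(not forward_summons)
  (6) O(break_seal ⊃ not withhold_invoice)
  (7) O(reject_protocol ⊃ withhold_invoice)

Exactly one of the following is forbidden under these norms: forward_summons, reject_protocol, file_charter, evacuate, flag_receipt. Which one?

F(not forward_summons) at premise 5 means O(forward_summons).
The contrapositive of premise 1 (O(not reject_protocol ⊃ not forward_summons)) is O(forward_summons ⊃ reject_protocol), and O(forward_summons) is already established, so O(reject_protocol).
Premise 7 is O(reject_protocol ⊃ withhold_invoice); since O(reject_protocol), deontic closure gives O(withhold_invoice).
Premise 6, O(break_seal ⊃ not withhold_invoice), contraposes to O(withhold_invoice ⊃ not break_seal); with O(withhold_invoice) we get O(not break_seal).
Premise 2 is O(not break_seal ⊃ not evacuate); since O(not break_seal), deontic closure gives O(not evacuate).
So O(not evacuate) holds, i.e. evacuate is forbidden. None of the other listed options is forbidden under the premises.

evacuate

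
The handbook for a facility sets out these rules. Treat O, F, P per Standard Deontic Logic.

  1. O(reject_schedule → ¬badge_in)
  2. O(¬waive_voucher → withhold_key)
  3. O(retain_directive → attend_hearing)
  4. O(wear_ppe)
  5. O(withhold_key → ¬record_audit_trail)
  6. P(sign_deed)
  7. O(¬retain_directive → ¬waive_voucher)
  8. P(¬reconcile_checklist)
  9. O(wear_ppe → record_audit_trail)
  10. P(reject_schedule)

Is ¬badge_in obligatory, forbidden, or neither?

Premise 1 is O(reject_schedule → ¬badge_in), but O(reject_schedule) is not derivable from the premises (the permission P(reject_schedule) asserts only ¬O(¬reject_schedule), not O(reject_schedule)), so it does not yield O(¬badge_in).
No premise or chain of K-axiom applications forces O(¬badge_in), and none forces O(badge_in). So ¬badge_in is neither obligatory nor forbidden under these norms.

Neither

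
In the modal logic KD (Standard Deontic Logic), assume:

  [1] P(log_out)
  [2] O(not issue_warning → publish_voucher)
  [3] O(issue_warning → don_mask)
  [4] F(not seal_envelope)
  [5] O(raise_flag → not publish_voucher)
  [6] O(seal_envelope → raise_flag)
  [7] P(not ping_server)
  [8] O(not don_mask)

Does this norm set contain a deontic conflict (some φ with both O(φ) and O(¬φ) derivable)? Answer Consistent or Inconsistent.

F(not seal_envelope) at premise 4 means O(seal_envelope).
With premise 6, O(seal_envelope → raise_flag), the K-axiom yields O(raise_flag).
With premise 5, O(raise_flag → not publish_voucher), the K-axiom yields O(not publish_voucher).
Premise 2 is O(not issue_warning → publish_voucher); contrapositively O(not publish_voucher → issue_warning). Since O(not publish_voucher) holds, K gives O(issue_warning).
Applying K to premise 3 (O(issue_warning → don_mask)) and O(issue_warning) yields O(don_mask).
But premise 8 directly asserts O(not don_mask).
We now have both O(don_mask) and O(not don_mask) — don_mask is simultaneously obligatory and forbidden, violating the D-axiom.

Inconsistent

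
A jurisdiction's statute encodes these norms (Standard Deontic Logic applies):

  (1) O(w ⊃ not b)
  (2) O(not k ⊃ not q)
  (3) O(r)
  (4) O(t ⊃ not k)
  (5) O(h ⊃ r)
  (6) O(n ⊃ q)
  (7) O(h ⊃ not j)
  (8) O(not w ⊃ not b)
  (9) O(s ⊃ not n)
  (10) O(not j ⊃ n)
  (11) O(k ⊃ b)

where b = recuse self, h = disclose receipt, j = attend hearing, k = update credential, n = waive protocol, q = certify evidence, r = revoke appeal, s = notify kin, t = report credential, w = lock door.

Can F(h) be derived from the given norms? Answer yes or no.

Yes

Premises 1 and 8 cover both cases: O(w ⊃ not b) and O(not w ⊃ not b). Since w ∨ not w is a tautology, O(not b) follows.
Premise 11, O(k ⊃ b), contraposes to O(not b ⊃ not k); with O(not b) we get O(not k).
Premise 2 is O(not k ⊃ not q); since O(not k), deontic closure gives O(not q).
Premise 6 is O(n ⊃ q); contrapositively O(not q ⊃ not n). Since O(not q) holds, K gives O(not n).
Premise 10, O(not j ⊃ n), contraposes to O(not n ⊃ j); with O(not n) we get O(j).
Premise 7 is O(h ⊃ not j); contrapositively O(j ⊃ not h). Since O(j) holds, K gives O(not h).
Premises 3, 4, 5, 9 do not contribute to this derivation.
So O(not h) holds, i.e. F(h). The claim follows.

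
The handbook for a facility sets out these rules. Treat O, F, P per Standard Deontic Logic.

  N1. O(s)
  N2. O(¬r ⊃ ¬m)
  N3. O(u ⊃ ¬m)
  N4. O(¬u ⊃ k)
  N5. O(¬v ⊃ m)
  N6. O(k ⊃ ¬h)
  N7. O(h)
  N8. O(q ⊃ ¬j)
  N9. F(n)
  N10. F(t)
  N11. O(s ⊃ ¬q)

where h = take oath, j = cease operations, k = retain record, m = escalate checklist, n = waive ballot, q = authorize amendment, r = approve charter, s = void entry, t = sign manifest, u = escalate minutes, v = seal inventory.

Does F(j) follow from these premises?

Premise 8 is O(q ⊃ ¬j), but O(q) is not derivable from the premises, so it does not yield O(¬j).
No other premise forces O(¬j). An ideal world satisfying every premise can still have j true, so F(j) is not derivable.

No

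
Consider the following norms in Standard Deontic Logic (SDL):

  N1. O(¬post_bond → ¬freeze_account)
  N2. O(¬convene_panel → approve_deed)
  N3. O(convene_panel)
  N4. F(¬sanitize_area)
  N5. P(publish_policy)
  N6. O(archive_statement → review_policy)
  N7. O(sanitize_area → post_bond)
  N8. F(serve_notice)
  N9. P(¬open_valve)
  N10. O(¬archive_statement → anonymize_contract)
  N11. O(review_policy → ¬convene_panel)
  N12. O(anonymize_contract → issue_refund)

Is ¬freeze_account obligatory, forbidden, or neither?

Neither

Premise 1 is O(¬post_bond → ¬freeze_account), but O(¬post_bond) is not derivable from the premises, so it does not yield O(¬freeze_account).
No premise or chain of K-axiom applications forces O(¬freeze_account), and none forces O(freeze_account). So ¬freeze_account is neither obligatory nor forbidden under these norms.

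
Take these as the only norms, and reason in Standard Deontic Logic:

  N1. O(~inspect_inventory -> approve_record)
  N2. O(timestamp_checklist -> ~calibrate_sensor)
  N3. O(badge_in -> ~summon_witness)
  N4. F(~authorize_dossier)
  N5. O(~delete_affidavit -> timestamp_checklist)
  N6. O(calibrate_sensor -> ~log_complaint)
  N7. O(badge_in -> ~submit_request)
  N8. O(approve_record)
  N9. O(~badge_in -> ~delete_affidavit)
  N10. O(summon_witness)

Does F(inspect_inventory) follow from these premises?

Premise 1 is O(~inspect_inventory -> approve_record); even if O(approve_record) held, inferring O(~inspect_inventory) would be affirming the consequent — invalid.
No other premise forces O(~inspect_inventory). An ideal world satisfying every premise can still have inspect_inventory true, so F(inspect_inventory) is not derivable.

No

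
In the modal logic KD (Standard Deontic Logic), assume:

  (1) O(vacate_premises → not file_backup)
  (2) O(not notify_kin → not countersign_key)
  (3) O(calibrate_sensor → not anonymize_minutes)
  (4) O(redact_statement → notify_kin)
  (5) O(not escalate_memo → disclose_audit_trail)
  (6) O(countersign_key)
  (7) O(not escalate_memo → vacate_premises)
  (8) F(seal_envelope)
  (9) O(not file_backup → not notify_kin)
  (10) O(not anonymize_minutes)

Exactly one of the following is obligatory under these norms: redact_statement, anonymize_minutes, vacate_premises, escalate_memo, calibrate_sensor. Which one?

From premise 6 we have O(countersign_key).
Premise 2 is O(not notify_kin → not countersign_key); contrapositively O(countersign_key → notify_kin). Since O(countersign_key) holds, K gives O(notify_kin).
The contrapositive of premise 9 (O(not file_backup → not notify_kin)) is O(notify_kin → file_backup), and O(notify_kin) is already established, so O(file_backup).
Premise 1 is O(vacate_premises → not file_backup); contrapositively O(file_backup → not vacate_premises). Since O(file_backup) holds, K gives O(not vacate_premises).
Premise 7, O(not escalate_memo → vacate_premises), contraposes to O(not vacate_premises → escalate_memo); with O(not vacate_premises) we get O(escalate_memo).
So O(escalate_memo) holds — escalate_memo is obligatory. None of the other listed options is made obligatory by any chain of premises.

escalate_memo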